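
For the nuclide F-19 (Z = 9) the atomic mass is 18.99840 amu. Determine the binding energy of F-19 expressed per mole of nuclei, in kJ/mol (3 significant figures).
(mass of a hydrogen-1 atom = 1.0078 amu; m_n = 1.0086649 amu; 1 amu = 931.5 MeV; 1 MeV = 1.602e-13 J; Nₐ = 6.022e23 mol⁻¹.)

Total constituent mass: 9 × 1.0078 + 10 × 1.0086649 = 19.1568490 amu
Δm = 19.1568490 − 18.99840 = 0.1584490 amu
Converting to energy: 0.1584490 amu × 931.5 MeV/amu = 147.595 MeV
Per nucleus in joules: 147.595 MeV × 1.602e-13 J/MeV = 2.3645e-11 J
Per mole: 2.3645e-11 J × 6.022e23 mol⁻¹ = 1.4239e+13 J/mol

1.42e+10 kJ/mol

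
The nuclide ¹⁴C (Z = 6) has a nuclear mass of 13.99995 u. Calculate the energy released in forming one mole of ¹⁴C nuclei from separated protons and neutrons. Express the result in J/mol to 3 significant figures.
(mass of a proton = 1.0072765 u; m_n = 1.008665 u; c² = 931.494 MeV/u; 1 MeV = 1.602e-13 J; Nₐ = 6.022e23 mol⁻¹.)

1.02e+13 J/mol

Z = 6, so N = A − Z = 14 − 6 = 8.
Mass of separated nucleons = 6(1.0072765) + 8(1.008665) = 6.0436590 + 8.069320 = 14.1129790 u
Mass defect Δm = 14.1129790 − 13.99995 = 0.1130290 u
Binding energy = Δm·c² = 0.1130290 × 931.494 MeV/u = 105.286 MeV
Per nucleus in joules: 105.286 MeV × 1.602e-13 J/MeV = 1.6867e-11 J
Per mole: 1.6867e-11 J × 6.022e23 mol⁻¹ = 1.0157e+13 J/mol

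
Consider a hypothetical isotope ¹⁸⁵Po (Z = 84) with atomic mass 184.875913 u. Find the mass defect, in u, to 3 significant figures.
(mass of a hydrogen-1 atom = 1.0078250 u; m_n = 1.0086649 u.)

1.66 u

With 84 protons and 101 neutrons (A = 185):
Mass of separated nucleons = 84(1.0078250) + 101(1.0086649) = 84.6573000 + 101.8751549 = 186.5324549 u
Mass defect Δm = 186.5324549 − 184.875913 = 1.6565419 u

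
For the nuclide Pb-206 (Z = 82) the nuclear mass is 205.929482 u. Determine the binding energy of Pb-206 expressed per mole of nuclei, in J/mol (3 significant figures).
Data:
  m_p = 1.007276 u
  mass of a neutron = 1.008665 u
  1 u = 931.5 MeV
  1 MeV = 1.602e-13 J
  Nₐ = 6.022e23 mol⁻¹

The nucleus contains 82 protons and 206 − 82 = 124 neutrons.
Total constituent mass: 82 × 1.007276 + 124 × 1.008665 = 207.671092 u
Mass defect Δm = 207.671092 − 205.929482 = 1.741610 u
Converting to energy: 1.741610 u × 931.5 MeV/u = 1622.31 MeV
Per nucleus in joules: 1622.31 MeV × 1.602e-13 J/MeV = 2.5989e-10 J
Per mole: 2.5989e-10 J × 6.022e23 mol⁻¹ = 1.5651e+14 J/mol

1.57e+14 J/mol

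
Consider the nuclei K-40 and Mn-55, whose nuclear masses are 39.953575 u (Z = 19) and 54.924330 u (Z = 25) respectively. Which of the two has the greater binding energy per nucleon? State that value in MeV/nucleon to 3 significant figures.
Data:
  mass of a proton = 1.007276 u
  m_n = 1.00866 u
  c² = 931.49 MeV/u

Mn-55; 8.76 MeV/nucleon

K-40: Σm = 19(1.007276) + 21(1.00866) = 40.320104 u; Δm = 0.366529 u; E_B = 341.418 MeV; E_B/A = 8.535 MeV
Mn-55: Σm = 25(1.007276) + 30(1.00866) = 55.441700 u; Δm = 0.517370 u; E_B = 481.92 MeV; E_B/A = 8.762 MeV
Mn-55 has the higher binding energy per nucleon, so it is the more tightly bound nucleus.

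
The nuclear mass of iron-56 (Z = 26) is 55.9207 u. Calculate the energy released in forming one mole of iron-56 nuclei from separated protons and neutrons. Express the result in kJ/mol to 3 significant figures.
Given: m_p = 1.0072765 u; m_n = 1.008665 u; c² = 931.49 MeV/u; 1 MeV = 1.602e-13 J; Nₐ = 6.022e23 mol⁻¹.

4.75e+10 kJ/mol

With 26 protons and 30 neutrons (A = 56):
Σm = 26·m_p + 30·m_n = 26.1891890 + 30.259950 = 56.4491390 u
Mass defect Δm = 56.4491390 − 55.9207 = 0.5284390 u
E_B = 0.5284390 × 931.49 = 492.236 MeV
Per nucleus in joules: 492.236 MeV × 1.602e-13 J/MeV = 7.8856e-11 J
Per mole: 7.8856e-11 J × 6.022e23 mol⁻¹ = 4.7487e+13 J/mol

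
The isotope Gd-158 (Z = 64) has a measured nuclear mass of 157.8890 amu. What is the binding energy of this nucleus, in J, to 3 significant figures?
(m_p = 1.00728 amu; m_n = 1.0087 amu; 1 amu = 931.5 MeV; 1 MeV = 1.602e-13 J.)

2.08e-10 J

Total constituent mass: 64 × 1.00728 + 94 × 1.0087 = 159.28372 amu
The mass defect is 159.28372 − 157.8890 = 1.39472 amu.
E_B = 1.39472 × 931.5 = 1299.18 MeV
In joules: 1299.18 MeV × 1.602e-13 J/MeV = 2.0813e-10 J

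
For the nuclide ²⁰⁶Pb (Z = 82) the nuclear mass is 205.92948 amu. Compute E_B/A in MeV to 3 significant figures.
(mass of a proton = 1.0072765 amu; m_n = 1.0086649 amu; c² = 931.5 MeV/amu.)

7.88 MeV/nucleon

Total constituent mass: 82 × 1.0072765 + 124 × 1.0086649 = 207.6711206 amu
The mass defect is 207.6711206 − 205.92948 = 1.7416406 amu.
Converting to energy: 1.7416406 amu × 931.5 MeV/amu = 1622.34 MeV
BE/A = 1622.34 MeV / 206 = 7.875 MeV/nucleon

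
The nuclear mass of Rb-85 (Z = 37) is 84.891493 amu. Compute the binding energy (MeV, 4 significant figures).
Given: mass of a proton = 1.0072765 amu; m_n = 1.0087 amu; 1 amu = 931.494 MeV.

740.9 MeV

The nucleus contains 37 protons and 85 − 37 = 48 neutrons.
Total constituent mass: 37 × 1.0072765 + 48 × 1.0087 = 85.6868305 amu
Δm = 85.6868305 − 84.891493 = 0.7953375 amu
E_B = 0.7953375 × 931.494 = 740.852 MeV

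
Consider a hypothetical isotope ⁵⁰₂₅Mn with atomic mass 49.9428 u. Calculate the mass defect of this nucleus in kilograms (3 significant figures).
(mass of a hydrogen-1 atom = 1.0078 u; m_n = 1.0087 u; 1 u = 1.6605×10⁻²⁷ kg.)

7.80e-28 kg

Z = 25, so N = A − Z = 50 − 25 = 25.
Σm = 25·m(¹H) + 25·m_n = 25.1950 + 25.2175 = 50.4125 u
Mass defect Δm = 50.4125 − 49.9428 = 0.4697 u
In SI units: 0.4697 u × 1.6605×10⁻²⁷ kg/u = 7.7994e-28 kg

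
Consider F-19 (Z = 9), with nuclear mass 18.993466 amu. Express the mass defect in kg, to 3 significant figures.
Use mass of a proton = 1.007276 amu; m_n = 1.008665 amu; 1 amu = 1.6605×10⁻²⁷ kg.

Z = 9, so N = A − Z = 19 − 9 = 10.
Total constituent mass: 9 × 1.007276 + 10 × 1.008665 = 19.152134 amu
Δm = 19.152134 − 18.993466 = 0.158668 amu
In SI units: 0.158668 amu × 1.6605×10⁻²⁷ kg/amu = 2.6347e-28 kg

2.63e-28 kg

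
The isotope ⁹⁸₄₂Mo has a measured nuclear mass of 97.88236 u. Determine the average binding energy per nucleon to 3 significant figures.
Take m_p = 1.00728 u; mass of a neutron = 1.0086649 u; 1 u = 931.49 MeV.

8.64 MeV/nucleon

With 42 protons and 56 neutrons (A = 98):
Total constituent mass: 42 × 1.00728 + 56 × 1.0086649 = 98.7909944 u
The mass defect is 98.7909944 − 97.88236 = 0.9086344 u.
E_B = 0.9086344 × 931.49 = 846.384 MeV
Per nucleon: 846.384 / 98 = 8.637 MeV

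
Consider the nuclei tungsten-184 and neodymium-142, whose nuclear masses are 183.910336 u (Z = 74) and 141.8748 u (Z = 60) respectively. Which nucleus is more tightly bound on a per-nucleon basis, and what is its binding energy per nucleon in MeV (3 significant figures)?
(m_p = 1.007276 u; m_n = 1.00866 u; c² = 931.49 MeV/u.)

neodymium-142; 8.34 MeV/nucleon

tungsten-184: Σm = 74(1.007276) + 110(1.00866) = 185.491024 u; Δm = 1.580688 u; E_B = 1472.4 MeV; E_B/A = 8.002 MeV
neodymium-142: Σm = 60(1.007276) + 82(1.00866) = 143.146680 u; Δm = 1.271880 u; E_B = 1184.7 MeV; E_B/A = 8.343 MeV
neodymium-142 has the higher binding energy per nucleon, so it is the more tightly bound nucleus.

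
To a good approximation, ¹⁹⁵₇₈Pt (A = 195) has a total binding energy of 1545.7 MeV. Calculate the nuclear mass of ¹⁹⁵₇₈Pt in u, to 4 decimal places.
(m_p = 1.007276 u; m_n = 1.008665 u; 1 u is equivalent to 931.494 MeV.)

Mass defect = 1545.7 MeV / (931.494 MeV/u) = 1.659377 u
Constituent mass = 78(1.007276) + 117(1.008665) = 196.581333 u
Nuclear mass = 196.581333 − 1.659377 = 194.921956 u ≈ 194.9220 u (to 4 decimal places)

194.9220 u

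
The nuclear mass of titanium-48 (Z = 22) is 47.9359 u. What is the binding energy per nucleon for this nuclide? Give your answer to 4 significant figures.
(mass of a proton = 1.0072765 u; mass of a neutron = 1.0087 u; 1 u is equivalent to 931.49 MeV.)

8.740 MeV/nucleon

Z = 22, so N = A − Z = 48 − 22 = 26.
Total constituent mass: 22 × 1.0072765 + 26 × 1.0087 = 48.3862830 u
Δm = 48.3862830 − 47.9359 = 0.4503830 u
Converting to energy: 0.4503830 u × 931.49 MeV/u = 419.527 MeV
Per nucleon: 419.527 / 48 = 8.740 MeV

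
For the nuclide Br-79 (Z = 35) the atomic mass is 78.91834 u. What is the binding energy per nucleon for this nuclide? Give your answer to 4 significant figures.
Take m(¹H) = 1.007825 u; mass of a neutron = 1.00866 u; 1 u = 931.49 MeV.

Total constituent mass: 35 × 1.007825 + 44 × 1.00866 = 79.654915 u
Mass defect Δm = 79.654915 − 78.91834 = 0.736575 u
E_B = 0.736575 × 931.49 = 686.112 MeV
BE/A = 686.112 MeV / 79 = 8.685 MeV/nucleon

8.685 MeV/nucleon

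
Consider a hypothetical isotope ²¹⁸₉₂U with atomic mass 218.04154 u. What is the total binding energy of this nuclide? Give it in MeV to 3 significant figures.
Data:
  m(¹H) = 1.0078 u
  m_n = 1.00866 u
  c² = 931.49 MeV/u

1650 MeV

The nucleus contains 92 protons and 218 − 92 = 126 neutrons.
Total constituent mass: 92 × 1.0078 + 126 × 1.00866 = 219.80876 u
Mass defect Δm = 219.80876 − 218.04154 = 1.76722 u
E_B = 1.76722 × 931.49 = 1646.15 MeV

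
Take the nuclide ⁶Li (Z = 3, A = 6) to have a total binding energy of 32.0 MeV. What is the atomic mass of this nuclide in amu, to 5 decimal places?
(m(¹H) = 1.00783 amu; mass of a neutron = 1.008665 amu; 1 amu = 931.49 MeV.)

6.01513 amu

Mass defect = 32.0 MeV / (931.49 MeV/amu) = 0.0343536 amu
Constituent mass = 3(1.00783) + 3(1.008665) = 6.049485 amu
Atomic mass = 6.049485 − 0.0343536 = 6.0151314 amu ≈ 6.01513 amu (to 5 decimal places)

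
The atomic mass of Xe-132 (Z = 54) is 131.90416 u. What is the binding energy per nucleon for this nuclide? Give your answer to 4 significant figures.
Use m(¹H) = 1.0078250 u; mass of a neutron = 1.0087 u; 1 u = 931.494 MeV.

Σm = 54·m(¹H) + 78·m_n = 54.4225500 + 78.6786 = 133.1011500 u
Δm = 133.1011500 − 131.90416 = 1.1969900 u
Binding energy = Δm·c² = 1.1969900 × 931.494 MeV/u = 1114.99 MeV
Per nucleon: 1114.99 / 132 = 8.447 MeV

8.447 MeV/nucleon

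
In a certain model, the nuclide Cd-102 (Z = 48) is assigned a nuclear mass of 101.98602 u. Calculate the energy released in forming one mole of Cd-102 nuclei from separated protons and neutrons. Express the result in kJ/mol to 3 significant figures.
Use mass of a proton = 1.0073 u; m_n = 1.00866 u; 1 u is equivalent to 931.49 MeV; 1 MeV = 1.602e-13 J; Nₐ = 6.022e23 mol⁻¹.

Z = 48, so N = A − Z = 102 − 48 = 54.
Σm = 48·m_p + 54·m_n = 48.3504 + 54.46764 = 102.81804 u
Mass defect Δm = 102.81804 − 101.98602 = 0.83202 u
E_B = 0.83202 × 931.49 = 775.018 MeV
Per nucleus in joules: 775.018 MeV × 1.602e-13 J/MeV = 1.2416e-10 J
Per mole: 1.2416e-10 J × 6.022e23 mol⁻¹ = 7.4769e+13 J/mol

7.48e+10 kJ/mol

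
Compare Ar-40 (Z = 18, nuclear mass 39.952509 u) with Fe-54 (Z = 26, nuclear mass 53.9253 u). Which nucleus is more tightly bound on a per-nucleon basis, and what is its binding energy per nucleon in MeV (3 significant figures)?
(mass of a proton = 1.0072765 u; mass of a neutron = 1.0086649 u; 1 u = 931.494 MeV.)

Fe-54; 8.74 MeV/nucleon

Ar-40: Σm = 18(1.0072765) + 22(1.0086649) = 40.3216048 u; Δm = 0.3690958 u; E_B = 343.81 MeV; E_B/A = 8.595 MeV
Fe-54: Σm = 26(1.0072765) + 28(1.0086649) = 54.4318062 u; Δm = 0.5065062 u; E_B = 471.81 MeV; E_B/A = 8.737 MeV
Fe-54 has the higher binding energy per nucleon, so it is the more tightly bound nucleus.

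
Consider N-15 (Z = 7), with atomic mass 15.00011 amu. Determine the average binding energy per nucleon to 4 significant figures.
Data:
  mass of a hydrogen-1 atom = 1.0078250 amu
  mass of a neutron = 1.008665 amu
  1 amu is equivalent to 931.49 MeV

7.699 MeV/nucleon

Mass of separated nucleons = 7(1.0078250) + 8(1.008665) = 7.0547750 + 8.069320 = 15.1240950 amu
Mass defect Δm = 15.1240950 − 15.00011 = 0.1239850 amu
Converting to energy: 0.1239850 amu × 931.49 MeV/amu = 115.491 MeV
BE/A = 115.491 MeV / 15 = 7.699 MeV/nucleon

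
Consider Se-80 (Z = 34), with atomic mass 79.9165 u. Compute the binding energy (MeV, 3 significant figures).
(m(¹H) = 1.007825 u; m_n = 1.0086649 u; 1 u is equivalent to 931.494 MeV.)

697 MeV

Z = 34, so N = A − Z = 80 − 34 = 46.
Σm = 34·m(¹H) + 46·m_n = 34.266050 + 46.3985854 = 80.6646354 u
The mass defect is 80.6646354 − 79.9165 = 0.7481354 u.
Converting to energy: 0.7481354 u × 931.494 MeV/u = 696.884 MeV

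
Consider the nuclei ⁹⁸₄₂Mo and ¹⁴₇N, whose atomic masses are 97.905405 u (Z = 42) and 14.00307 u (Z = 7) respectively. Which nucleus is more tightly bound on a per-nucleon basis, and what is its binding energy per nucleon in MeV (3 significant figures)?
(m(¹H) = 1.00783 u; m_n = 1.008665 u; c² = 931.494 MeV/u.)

⁹⁸₄₂Mo: Σm = 42(1.00783) + 56(1.008665) = 98.814100 u; Δm = 0.908695 u; E_B = 846.44 MeV; E_B/A = 8.637 MeV
¹⁴₇N: Σm = 7(1.00783) + 7(1.008665) = 14.115465 u; Δm = 0.112395 u; E_B = 104.695 MeV; E_B/A = 7.478 MeV
⁹⁸₄₂Mo has the higher binding energy per nucleon, so it is the more tightly bound nucleus.

⁹⁸₄₂Mo; 8.64 MeV/nucleon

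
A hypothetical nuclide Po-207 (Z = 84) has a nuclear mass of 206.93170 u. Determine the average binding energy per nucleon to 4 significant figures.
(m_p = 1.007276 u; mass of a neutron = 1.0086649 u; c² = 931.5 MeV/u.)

7.854 MeV/nucleon

Σm = 84·m_p + 123·m_n = 84.611184 + 124.0657827 = 208.6769667 u
Δm = 208.6769667 − 206.93170 = 1.7452667 u
Converting to energy: 1.7452667 u × 931.5 MeV/u = 1625.72 MeV
BE/A = 1625.72 MeV / 207 = 7.854 MeV/nucleon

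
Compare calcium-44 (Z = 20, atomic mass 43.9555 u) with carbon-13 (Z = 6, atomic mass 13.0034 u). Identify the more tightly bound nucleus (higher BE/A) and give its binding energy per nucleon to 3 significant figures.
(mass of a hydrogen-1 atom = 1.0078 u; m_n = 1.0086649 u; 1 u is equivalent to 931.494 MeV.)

calcium-44: Σm = 20(1.0078) + 24(1.0086649) = 44.3639576 u; Δm = 0.4084576 u; E_B = 380.48 MeV; E_B/A = 8.647 MeV
carbon-13: Σm = 6(1.0078) + 7(1.0086649) = 13.1074543 u; Δm = 0.1040543 u; E_B = 96.926 MeV; E_B/A = 7.456 MeV
calcium-44 has the higher binding energy per nucleon, so it is the more tightly bound nucleus.

calcium-44; 8.65 MeV/nucleon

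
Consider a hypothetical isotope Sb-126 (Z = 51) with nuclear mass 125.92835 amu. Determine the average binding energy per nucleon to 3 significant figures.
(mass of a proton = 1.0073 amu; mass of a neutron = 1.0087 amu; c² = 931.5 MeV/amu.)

8.11 MeV/nucleon

Total constituent mass: 51 × 1.0073 + 75 × 1.0087 = 127.0248 amu
Δm = 127.0248 − 125.92835 = 1.09645 amu
Converting to energy: 1.09645 amu × 931.5 MeV/amu = 1021.34 MeV
BE/A = 1021.34 MeV / 126 = 8.106 MeV/nucleon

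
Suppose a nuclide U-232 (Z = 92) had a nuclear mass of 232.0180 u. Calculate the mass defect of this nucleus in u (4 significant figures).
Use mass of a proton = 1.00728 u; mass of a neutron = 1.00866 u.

The nucleus contains 92 protons and 232 − 92 = 140 neutrons.
Total constituent mass: 92 × 1.00728 + 140 × 1.00866 = 233.88216 u
Δm = 233.88216 − 232.0180 = 1.86416 u

1.864 u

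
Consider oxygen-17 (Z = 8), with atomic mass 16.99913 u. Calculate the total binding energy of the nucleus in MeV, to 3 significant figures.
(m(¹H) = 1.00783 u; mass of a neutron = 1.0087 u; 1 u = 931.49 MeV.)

Mass of separated nucleons = 8(1.00783) + 9(1.0087) = 8.06264 + 9.0783 = 17.14094 u
Mass defect Δm = 17.14094 − 16.99913 = 0.14181 u
Binding energy = Δm·c² = 0.14181 × 931.49 MeV/u = 132.095 MeV

132 MeV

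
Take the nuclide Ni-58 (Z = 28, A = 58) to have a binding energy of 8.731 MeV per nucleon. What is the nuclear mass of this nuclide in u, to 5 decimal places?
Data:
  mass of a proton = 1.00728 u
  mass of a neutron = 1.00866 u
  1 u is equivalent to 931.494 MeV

57.92000 u

Total binding energy = 58 × 8.731 = 506.398 MeV
Mass defect = 506.398 MeV / (931.494 MeV/u) = 0.5436406 u
Constituent mass = 28(1.00728) + 30(1.00866) = 58.46364 u
Nuclear mass = 58.46364 − 0.5436406 = 57.9199994 u ≈ 57.92000 u (to 5 decimal places)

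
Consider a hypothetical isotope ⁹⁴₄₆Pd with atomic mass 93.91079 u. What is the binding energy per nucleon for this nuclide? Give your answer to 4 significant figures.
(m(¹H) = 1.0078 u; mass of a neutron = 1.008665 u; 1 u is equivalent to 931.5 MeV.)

8.561 MeV/nucleon

Total constituent mass: 46 × 1.0078 + 48 × 1.008665 = 94.774720 u
Mass defect Δm = 94.774720 − 93.91079 = 0.863930 u
Binding energy = Δm·c² = 0.863930 × 931.5 MeV/u = 804.751 MeV
Per nucleon: 804.751 / 94 = 8.561 MeV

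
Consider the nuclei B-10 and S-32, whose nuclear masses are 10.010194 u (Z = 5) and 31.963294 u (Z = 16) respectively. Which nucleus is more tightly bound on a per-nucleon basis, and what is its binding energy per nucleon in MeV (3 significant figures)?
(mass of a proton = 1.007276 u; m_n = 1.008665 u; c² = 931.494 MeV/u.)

B-10: Σm = 5(1.007276) + 5(1.008665) = 10.079705 u; Δm = 0.069511 u; E_B = 64.749 MeV; E_B/A = 6.4749 MeV
S-32: Σm = 16(1.007276) + 16(1.008665) = 32.255056 u; Δm = 0.291762 u; E_B = 271.77 MeV; E_B/A = 8.493 MeV
S-32 has the higher binding energy per nucleon, so it is the more tightly bound nucleus.

S-32; 8.49 MeV/nucleon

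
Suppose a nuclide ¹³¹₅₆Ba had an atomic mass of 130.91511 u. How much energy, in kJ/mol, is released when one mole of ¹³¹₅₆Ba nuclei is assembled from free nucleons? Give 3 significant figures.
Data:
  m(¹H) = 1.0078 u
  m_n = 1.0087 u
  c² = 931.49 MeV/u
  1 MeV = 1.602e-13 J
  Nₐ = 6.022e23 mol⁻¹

1.06e+11 kJ/mol

Z = 56, so N = A − Z = 131 − 56 = 75.
Mass of separated nucleons = 56(1.0078) + 75(1.0087) = 56.4368 + 75.6525 = 132.0893 u
Mass defect Δm = 132.0893 − 130.91511 = 1.17419 u
E_B = 1.17419 × 931.49 = 1093.75 MeV
Per nucleus in joules: 1093.75 MeV × 1.602e-13 J/MeV = 1.7522e-10 J
Per mole: 1.7522e-10 J × 6.022e23 mol⁻¹ = 1.0552e+14 J/mol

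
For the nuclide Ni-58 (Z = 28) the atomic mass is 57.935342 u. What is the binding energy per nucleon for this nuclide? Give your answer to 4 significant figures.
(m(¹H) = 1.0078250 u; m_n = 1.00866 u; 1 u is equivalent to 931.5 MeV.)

Σm = 28·m(¹H) + 30·m_n = 28.2191000 + 30.25980 = 58.4789000 u
Δm = 58.4789000 − 57.935342 = 0.5435580 u
Binding energy = Δm·c² = 0.5435580 × 931.5 MeV/u = 506.324 MeV
Dividing by A = 58 gives 8.730 MeV per nucleon.

8.730 MeV/nucleon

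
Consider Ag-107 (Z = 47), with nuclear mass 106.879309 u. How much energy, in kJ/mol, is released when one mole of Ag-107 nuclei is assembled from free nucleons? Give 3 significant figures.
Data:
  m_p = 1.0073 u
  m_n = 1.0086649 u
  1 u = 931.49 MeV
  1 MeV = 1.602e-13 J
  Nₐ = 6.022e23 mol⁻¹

With 47 protons and 60 neutrons (A = 107):
Mass of separated nucleons = 47(1.0073) + 60(1.0086649) = 47.3431 + 60.5198940 = 107.8629940 u
Mass defect Δm = 107.8629940 − 106.879309 = 0.9836850 u
E_B = 0.9836850 × 931.49 = 916.293 MeV
Per nucleus in joules: 916.293 MeV × 1.602e-13 J/MeV = 1.4679e-10 J
Per mole: 1.4679e-10 J × 6.022e23 mol⁻¹ = 8.8397e+13 J/mol

8.84e+10 kJ/mol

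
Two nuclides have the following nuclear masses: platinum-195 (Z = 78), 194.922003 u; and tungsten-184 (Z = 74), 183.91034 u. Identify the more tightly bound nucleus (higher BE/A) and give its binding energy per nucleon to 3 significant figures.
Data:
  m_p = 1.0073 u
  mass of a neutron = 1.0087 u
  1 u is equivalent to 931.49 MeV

tungsten-184; 8.03 MeV/nucleon

platinum-195: Σm = 78(1.0073) + 117(1.0087) = 196.5873 u; Δm = 1.665297 u; E_B = 1551.2 MeV; E_B/A = 7.9549 MeV
tungsten-184: Σm = 74(1.0073) + 110(1.0087) = 185.4972 u; Δm = 1.58686 u; E_B = 1478.1 MeV; E_B/A = 8.033 MeV
tungsten-184 has the higher binding energy per nucleon, so it is the more tightly bound nucleus.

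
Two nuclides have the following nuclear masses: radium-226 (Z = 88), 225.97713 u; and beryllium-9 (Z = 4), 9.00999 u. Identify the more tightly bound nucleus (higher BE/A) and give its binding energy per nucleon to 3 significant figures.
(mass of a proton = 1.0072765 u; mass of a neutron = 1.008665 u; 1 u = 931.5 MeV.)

radium-226: Σm = 88(1.0072765) + 138(1.008665) = 227.8361020 u; Δm = 1.8589720 u; E_B = 1731.6 MeV; E_B/A = 7.662 MeV
beryllium-9: Σm = 4(1.0072765) + 5(1.008665) = 9.0724310 u; Δm = 0.0624410 u; E_B = 58.164 MeV; E_B/A = 6.463 MeV
radium-226 has the higher binding energy per nucleon, so it is the more tightly bound nucleus.

radium-226; 7.66 MeV/nucleon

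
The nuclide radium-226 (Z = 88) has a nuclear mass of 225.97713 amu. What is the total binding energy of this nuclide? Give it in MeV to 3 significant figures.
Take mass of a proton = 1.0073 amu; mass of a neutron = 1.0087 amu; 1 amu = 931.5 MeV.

Σm = 88·m_p + 138·m_n = 88.6424 + 139.2006 = 227.8430 amu
Mass defect Δm = 227.8430 − 225.97713 = 1.86587 amu
Binding energy = Δm·c² = 1.86587 × 931.5 MeV/amu = 1738.06 MeV

1740 MeV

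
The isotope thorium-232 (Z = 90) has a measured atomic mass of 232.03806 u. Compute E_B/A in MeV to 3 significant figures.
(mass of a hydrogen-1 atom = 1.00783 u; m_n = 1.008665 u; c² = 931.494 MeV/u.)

7.62 MeV/nucleon

With 90 protons and 142 neutrons (A = 232):
Σm = 90·m(¹H) + 142·m_n = 90.70470 + 143.230430 = 233.935130 u
Mass defect Δm = 233.935130 − 232.03806 = 1.897070 u
Binding energy = Δm·c² = 1.897070 × 931.494 MeV/u = 1767.11 MeV
Dividing by A = 232 gives 7.617 MeV per nucleon.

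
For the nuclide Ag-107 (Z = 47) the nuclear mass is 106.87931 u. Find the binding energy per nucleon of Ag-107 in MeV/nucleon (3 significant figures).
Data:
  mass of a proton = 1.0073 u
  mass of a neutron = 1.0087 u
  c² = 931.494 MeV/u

8.58 MeV/nucleon

Total constituent mass: 47 × 1.0073 + 60 × 1.0087 = 107.8651 u
The mass defect is 107.8651 − 106.87931 = 0.98579 u.
Converting to energy: 0.98579 u × 931.494 MeV/u = 918.257 MeV
Per nucleon: 918.257 / 107 = 8.582 MeV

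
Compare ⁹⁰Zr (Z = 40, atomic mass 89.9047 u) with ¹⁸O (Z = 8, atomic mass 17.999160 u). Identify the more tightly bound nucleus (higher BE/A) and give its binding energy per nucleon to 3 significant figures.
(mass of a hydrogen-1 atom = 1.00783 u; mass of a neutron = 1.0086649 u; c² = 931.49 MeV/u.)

⁹⁰Zr: Σm = 40(1.00783) + 50(1.0086649) = 90.7464450 u; Δm = 0.8417450 u; E_B = 784.08 MeV; E_B/A = 8.712 MeV
¹⁸O: Σm = 8(1.00783) + 10(1.0086649) = 18.1492890 u; Δm = 0.1501290 u; E_B = 139.84 MeV; E_B/A = 7.769 MeV
⁹⁰Zr has the higher binding energy per nucleon, so it is the more tightly bound nucleus.

⁹⁰Zr; 8.71 MeV/nucleon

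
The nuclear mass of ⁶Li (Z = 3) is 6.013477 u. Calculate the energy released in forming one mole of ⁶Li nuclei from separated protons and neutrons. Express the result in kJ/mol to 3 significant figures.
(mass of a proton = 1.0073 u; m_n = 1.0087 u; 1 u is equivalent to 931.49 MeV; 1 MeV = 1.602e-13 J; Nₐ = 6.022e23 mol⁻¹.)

3.10e+09 kJ/mol

Z = 3, so N = A − Z = 6 − 3 = 3.
Mass of separated nucleons = 3(1.0073) + 3(1.0087) = 3.0219 + 3.0261 = 6.0480 u
Mass defect Δm = 6.0480 − 6.013477 = 0.034523 u
E_B = 0.034523 × 931.49 = 32.1578 MeV
Per nucleus in joules: 32.1578 MeV × 1.602e-13 J/MeV = 5.1517e-12 J
Per mole: 5.1517e-12 J × 6.022e23 mol⁻¹ = 3.1024e+12 J/mol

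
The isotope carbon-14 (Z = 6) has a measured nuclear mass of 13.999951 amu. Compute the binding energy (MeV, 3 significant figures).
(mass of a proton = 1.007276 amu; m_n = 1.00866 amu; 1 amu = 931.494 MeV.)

With 6 protons and 8 neutrons (A = 14):
Mass of separated nucleons = 6(1.007276) + 8(1.00866) = 6.043656 + 8.06928 = 14.112936 amu
Δm = 14.112936 − 13.999951 = 0.112985 amu
E_B = 0.112985 × 931.494 = 105.245 MeV

105 MeV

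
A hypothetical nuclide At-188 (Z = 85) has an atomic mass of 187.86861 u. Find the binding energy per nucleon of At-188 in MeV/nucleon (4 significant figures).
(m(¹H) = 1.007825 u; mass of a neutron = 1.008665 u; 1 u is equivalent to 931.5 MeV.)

8.369 MeV/nucleon

Σm = 85·m(¹H) + 103·m_n = 85.665125 + 103.892495 = 189.557620 u
Mass defect Δm = 189.557620 − 187.86861 = 1.689010 u
Binding energy = Δm·c² = 1.689010 × 931.5 MeV/u = 1573.31 MeV
BE/A = 1573.31 MeV / 188 = 8.369 MeV/nucleon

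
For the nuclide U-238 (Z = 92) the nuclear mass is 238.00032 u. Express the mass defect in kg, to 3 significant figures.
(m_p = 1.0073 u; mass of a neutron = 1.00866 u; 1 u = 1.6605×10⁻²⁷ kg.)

3.21e-27 kg

The nucleus contains 92 protons and 238 − 92 = 146 neutrons.
Total constituent mass: 92 × 1.0073 + 146 × 1.00866 = 239.93596 u
The mass defect is 239.93596 − 238.00032 = 1.93564 u.
In SI units: 1.93564 u × 1.6605×10⁻²⁷ kg/u = 3.2141e-27 kg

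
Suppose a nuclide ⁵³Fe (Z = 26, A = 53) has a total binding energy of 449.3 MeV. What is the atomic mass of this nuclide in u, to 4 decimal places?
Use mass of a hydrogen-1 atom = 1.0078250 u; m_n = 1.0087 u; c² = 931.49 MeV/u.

52.9560 u

Mass defect = 449.3 MeV / (931.49 MeV/u) = 0.482345 u
Constituent mass = 26(1.0078250) + 27(1.0087) = 53.4383500 u
Atomic mass = 53.4383500 − 0.482345 = 52.9560050 u ≈ 52.9560 u (to 4 decimal places)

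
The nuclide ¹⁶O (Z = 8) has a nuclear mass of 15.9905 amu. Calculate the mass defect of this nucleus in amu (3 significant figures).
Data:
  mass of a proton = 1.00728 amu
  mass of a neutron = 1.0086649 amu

Total constituent mass: 8 × 1.00728 + 8 × 1.0086649 = 16.1275592 amu
The mass defect is 16.1275592 − 15.9905 = 0.1370592 amu.

0.137 amu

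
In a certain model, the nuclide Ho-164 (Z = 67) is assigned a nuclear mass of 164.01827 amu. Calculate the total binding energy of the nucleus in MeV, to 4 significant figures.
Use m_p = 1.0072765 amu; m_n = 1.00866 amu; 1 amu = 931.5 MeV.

The nucleus contains 67 protons and 164 − 67 = 97 neutrons.
Σm = 67·m_p + 97·m_n = 67.4875255 + 97.84002 = 165.3275455 amu
The mass defect is 165.3275455 − 164.01827 = 1.3092755 amu.
E_B = 1.3092755 × 931.5 = 1219.59 MeV

1220 MeV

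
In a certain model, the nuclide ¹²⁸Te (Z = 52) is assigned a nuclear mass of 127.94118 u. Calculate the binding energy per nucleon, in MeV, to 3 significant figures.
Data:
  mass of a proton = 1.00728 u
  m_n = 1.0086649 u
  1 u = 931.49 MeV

Z = 52, so N = A − Z = 128 − 52 = 76.
Mass of separated nucleons = 52(1.00728) + 76(1.0086649) = 52.37856 + 76.6585324 = 129.0370924 u
The mass defect is 129.0370924 − 127.94118 = 1.0959124 u.
Binding energy = Δm·c² = 1.0959124 × 931.49 MeV/u = 1020.83 MeV
Per nucleon: 1020.83 / 128 = 7.975 MeV

7.98 MeV/nucleon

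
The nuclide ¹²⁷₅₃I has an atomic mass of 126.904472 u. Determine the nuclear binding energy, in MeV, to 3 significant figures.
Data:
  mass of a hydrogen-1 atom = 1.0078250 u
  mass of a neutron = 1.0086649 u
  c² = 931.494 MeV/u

With 53 protons and 74 neutrons (A = 127):
Σm = 53·m(¹H) + 74·m_n = 53.4147250 + 74.6412026 = 128.0559276 u
Mass defect Δm = 128.0559276 − 126.904472 = 1.1514556 u
Converting to energy: 1.1514556 u × 931.494 MeV/u = 1072.57 MeV

1070 MeV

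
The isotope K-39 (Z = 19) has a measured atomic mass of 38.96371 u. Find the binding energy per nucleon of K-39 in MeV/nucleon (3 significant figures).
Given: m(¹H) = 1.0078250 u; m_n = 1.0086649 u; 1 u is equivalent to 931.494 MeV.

8.56 MeV/nucleon

With 19 protons and 20 neutrons (A = 39):
Total constituent mass: 19 × 1.0078250 + 20 × 1.0086649 = 39.3219730 u
Mass defect Δm = 39.3219730 − 38.96371 = 0.3582630 u
E_B = 0.3582630 × 931.494 = 333.720 MeV
BE/A = 333.720 MeV / 39 = 8.557 MeV/nucleon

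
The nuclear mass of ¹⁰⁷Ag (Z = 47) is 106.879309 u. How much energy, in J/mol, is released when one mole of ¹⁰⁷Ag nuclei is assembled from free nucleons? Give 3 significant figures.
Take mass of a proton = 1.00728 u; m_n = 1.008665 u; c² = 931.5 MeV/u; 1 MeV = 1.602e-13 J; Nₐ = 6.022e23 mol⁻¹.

8.83e+13 J/mol

The nucleus contains 47 protons and 107 − 47 = 60 neutrons.
Total constituent mass: 47 × 1.00728 + 60 × 1.008665 = 107.862060 u
Mass defect Δm = 107.862060 − 106.879309 = 0.982751 u
Converting to energy: 0.982751 u × 931.5 MeV/u = 915.433 MeV
Per nucleus in joules: 915.433 MeV × 1.602e-13 J/MeV = 1.4665e-10 J
Per mole: 1.4665e-10 J × 6.022e23 mol⁻¹ = 8.8313e+13 J/mol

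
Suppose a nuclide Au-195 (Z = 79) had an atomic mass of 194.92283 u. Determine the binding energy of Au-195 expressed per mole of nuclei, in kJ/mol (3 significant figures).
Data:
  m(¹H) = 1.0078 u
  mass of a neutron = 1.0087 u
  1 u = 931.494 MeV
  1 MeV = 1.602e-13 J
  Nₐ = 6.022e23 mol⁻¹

1.53e+11 kJ/mol

Z = 79, so N = A − Z = 195 − 79 = 116.
Mass of separated nucleons = 79(1.0078) + 116(1.0087) = 79.6162 + 117.0092 = 196.6254 u
Mass defect Δm = 196.6254 − 194.92283 = 1.70257 u
Binding energy = Δm·c² = 1.70257 × 931.494 MeV/u = 1585.93 MeV
Per nucleus in joules: 1585.93 MeV × 1.602e-13 J/MeV = 2.5407e-10 J
Per mole: 2.5407e-10 J × 6.022e23 mol⁻¹ = 1.5300e+14 J/mol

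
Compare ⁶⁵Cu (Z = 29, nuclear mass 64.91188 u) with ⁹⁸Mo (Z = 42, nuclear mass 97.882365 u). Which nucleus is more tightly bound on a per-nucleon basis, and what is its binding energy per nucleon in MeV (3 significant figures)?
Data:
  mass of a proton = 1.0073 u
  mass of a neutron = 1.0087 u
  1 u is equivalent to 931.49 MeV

⁶⁵Cu: Σm = 29(1.0073) + 36(1.0087) = 65.5249 u; Δm = 0.61302 u; E_B = 571.022 MeV; E_B/A = 8.78495 MeV
⁹⁸Mo: Σm = 42(1.0073) + 56(1.0087) = 98.7938 u; Δm = 0.911435 u; E_B = 848.99 MeV; E_B/A = 8.663 MeV
⁶⁵Cu has the higher binding energy per nucleon, so it is the more tightly bound nucleus.

⁶⁵Cu; 8.78 MeV/nucleon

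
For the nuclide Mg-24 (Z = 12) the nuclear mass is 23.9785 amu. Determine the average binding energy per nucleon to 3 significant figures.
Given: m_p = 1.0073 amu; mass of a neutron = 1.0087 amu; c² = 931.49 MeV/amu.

With 12 protons and 12 neutrons (A = 24):
Total constituent mass: 12 × 1.0073 + 12 × 1.0087 = 24.1920 amu
Δm = 24.1920 − 23.9785 = 0.2135 amu
Converting to energy: 0.2135 amu × 931.49 MeV/amu = 198.873 MeV
BE/A = 198.873 MeV / 24 = 8.286 MeV/nucleon

8.29 MeV/nucleon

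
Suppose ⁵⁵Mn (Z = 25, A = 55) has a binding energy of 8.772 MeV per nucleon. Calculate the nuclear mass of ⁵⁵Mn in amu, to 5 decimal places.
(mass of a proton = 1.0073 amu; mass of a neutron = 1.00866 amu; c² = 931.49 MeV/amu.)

Total binding energy = 55 × 8.772 = 482.460 MeV
Mass defect = 482.460 MeV / (931.49 MeV/amu) = 0.5179444 amu
Constituent mass = 25(1.0073) + 30(1.00866) = 55.44230 amu
Nuclear mass = 55.44230 − 0.5179444 = 54.9243556 amu ≈ 54.92436 amu (to 5 decimal places)

54.92436 amu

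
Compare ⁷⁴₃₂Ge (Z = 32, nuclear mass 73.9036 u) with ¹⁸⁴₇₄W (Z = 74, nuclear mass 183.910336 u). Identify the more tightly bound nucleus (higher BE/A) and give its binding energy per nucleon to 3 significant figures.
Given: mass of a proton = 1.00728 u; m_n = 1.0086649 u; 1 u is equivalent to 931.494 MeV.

⁷⁴₃₂Ge: Σm = 32(1.00728) + 42(1.0086649) = 74.5968858 u; Δm = 0.6932858 u; E_B = 645.79 MeV; E_B/A = 8.727 MeV
¹⁸⁴₇₄W: Σm = 74(1.00728) + 110(1.0086649) = 185.4918590 u; Δm = 1.5815230 u; E_B = 1473.18 MeV; E_B/A = 8.006 MeV
⁷⁴₃₂Ge has the higher binding energy per nucleon, so it is the more tightly bound nucleus.

⁷⁴₃₂Ge; 8.73 MeV/nucleon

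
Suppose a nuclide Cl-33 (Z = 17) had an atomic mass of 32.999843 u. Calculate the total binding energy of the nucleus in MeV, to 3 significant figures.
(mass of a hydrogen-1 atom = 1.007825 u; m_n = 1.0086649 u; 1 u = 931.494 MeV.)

With 17 protons and 16 neutrons (A = 33):
Σm = 17·m(¹H) + 16·m_n = 17.133025 + 16.1386384 = 33.2716634 u
Mass defect Δm = 33.2716634 − 32.999843 = 0.2718204 u
Converting to energy: 0.2718204 u × 931.494 MeV/u = 253.199 MeV

253 MeV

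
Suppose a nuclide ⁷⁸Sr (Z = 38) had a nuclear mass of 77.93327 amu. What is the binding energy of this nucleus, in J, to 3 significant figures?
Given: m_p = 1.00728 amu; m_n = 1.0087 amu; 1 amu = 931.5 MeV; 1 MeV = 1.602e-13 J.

Z = 38, so N = A − Z = 78 − 38 = 40.
Mass of separated nucleons = 38(1.00728) + 40(1.0087) = 38.27664 + 40.3480 = 78.62464 amu
Δm = 78.62464 − 77.93327 = 0.69137 amu
Binding energy = Δm·c² = 0.69137 × 931.5 MeV/amu = 644.011 MeV
In joules: 644.011 MeV × 1.602e-13 J/MeV = 1.0317e-10 J

1.03e-10 J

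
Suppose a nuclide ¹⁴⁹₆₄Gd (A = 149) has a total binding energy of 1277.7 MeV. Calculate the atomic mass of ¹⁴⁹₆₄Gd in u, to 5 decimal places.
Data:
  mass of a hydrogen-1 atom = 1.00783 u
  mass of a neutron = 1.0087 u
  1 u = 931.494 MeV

Mass defect = 1277.7 MeV / (931.494 MeV/u) = 1.3716675 u
Constituent mass = 64(1.00783) + 85(1.0087) = 150.24062 u
Atomic mass = 150.24062 − 1.3716675 = 148.8689525 u ≈ 148.86895 u (to 5 decimal places)

148.86895 u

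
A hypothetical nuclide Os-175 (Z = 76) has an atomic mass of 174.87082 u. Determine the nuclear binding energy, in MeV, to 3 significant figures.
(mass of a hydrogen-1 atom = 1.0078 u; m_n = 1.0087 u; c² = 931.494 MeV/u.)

1470 MeV

Σm = 76·m(¹H) + 99·m_n = 76.5928 + 99.8613 = 176.4541 u
Mass defect Δm = 176.4541 − 174.87082 = 1.58328 u
E_B = 1.58328 × 931.494 = 1474.82 MeV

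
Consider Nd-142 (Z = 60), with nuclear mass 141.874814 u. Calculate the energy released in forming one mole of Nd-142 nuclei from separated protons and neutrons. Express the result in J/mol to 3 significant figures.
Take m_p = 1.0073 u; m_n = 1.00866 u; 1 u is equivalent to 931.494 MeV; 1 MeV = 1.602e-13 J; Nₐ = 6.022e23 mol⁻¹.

The nucleus contains 60 protons and 142 − 60 = 82 neutrons.
Total constituent mass: 60 × 1.0073 + 82 × 1.00866 = 143.14812 u
Mass defect Δm = 143.14812 − 141.874814 = 1.273306 u
Binding energy = Δm·c² = 1.273306 × 931.494 MeV/u = 1186.08 MeV
Per nucleus in joules: 1186.08 MeV × 1.602e-13 J/MeV = 1.9001e-10 J
Per mole: 1.9001e-10 J × 6.022e23 mol⁻¹ = 1.1442e+14 J/mol

1.14e+14 J/mol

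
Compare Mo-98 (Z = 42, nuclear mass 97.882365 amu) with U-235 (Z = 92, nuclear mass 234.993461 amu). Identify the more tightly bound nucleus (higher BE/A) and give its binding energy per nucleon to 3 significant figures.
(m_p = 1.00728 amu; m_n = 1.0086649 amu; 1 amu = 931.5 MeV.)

Mo-98; 8.64 MeV/nucleon

Mo-98: Σm = 42(1.00728) + 56(1.0086649) = 98.7909944 amu; Δm = 0.9086294 amu; E_B = 846.39 MeV; E_B/A = 8.637 MeV
U-235: Σm = 92(1.00728) + 143(1.0086649) = 236.9088407 amu; Δm = 1.9153797 amu; E_B = 1784.2 MeV; E_B/A = 7.592 MeV
Mo-98 has the higher binding energy per nucleon, so it is the more tightly bound nucleus.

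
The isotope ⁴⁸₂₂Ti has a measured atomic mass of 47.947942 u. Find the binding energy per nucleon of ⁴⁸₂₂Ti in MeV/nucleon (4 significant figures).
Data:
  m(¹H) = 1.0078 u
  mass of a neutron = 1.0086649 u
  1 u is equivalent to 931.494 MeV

Total constituent mass: 22 × 1.0078 + 26 × 1.0086649 = 48.3968874 u
Δm = 48.3968874 − 47.947942 = 0.4489454 u
E_B = 0.4489454 × 931.494 = 418.190 MeV
Dividing by A = 48 gives 8.712 MeV per nucleon.

8.712 MeV/nucleon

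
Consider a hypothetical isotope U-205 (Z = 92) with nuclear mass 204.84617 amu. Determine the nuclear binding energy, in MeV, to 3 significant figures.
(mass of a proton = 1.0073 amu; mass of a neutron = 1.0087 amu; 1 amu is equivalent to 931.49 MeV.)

1680 MeV

With 92 protons and 113 neutrons (A = 205):
Total constituent mass: 92 × 1.0073 + 113 × 1.0087 = 206.6547 amu
The mass defect is 206.6547 − 204.84617 = 1.80853 amu.
Binding energy = Δm·c² = 1.80853 × 931.49 MeV/amu = 1684.63 MeV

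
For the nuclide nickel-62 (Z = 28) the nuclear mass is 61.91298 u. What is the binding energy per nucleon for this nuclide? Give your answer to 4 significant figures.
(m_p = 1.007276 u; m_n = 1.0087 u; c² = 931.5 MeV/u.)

8.812 MeV/nucleon

Total constituent mass: 28 × 1.007276 + 34 × 1.0087 = 62.499528 u
The mass defect is 62.499528 − 61.91298 = 0.586548 u.
Binding energy = Δm·c² = 0.586548 × 931.5 MeV/u = 546.369 MeV
BE/A = 546.369 MeV / 62 = 8.812 MeV/nucleon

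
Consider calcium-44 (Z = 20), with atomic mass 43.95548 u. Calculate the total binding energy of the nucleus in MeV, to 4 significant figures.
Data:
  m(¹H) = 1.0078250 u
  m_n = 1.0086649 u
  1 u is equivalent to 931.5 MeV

381.0 MeV

Mass of separated nucleons = 20(1.0078250) + 24(1.0086649) = 20.1565000 + 24.2079576 = 44.3644576 u
Mass defect Δm = 44.3644576 − 43.95548 = 0.4089776 u
Converting to energy: 0.4089776 u × 931.5 MeV/u = 380.963 MeV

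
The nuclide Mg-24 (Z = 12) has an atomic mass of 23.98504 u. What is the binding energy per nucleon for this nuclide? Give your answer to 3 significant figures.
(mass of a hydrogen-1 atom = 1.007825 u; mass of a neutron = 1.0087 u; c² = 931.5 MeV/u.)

Total constituent mass: 12 × 1.007825 + 12 × 1.0087 = 24.198300 u
The mass defect is 24.198300 − 23.98504 = 0.213260 u.
Converting to energy: 0.213260 u × 931.5 MeV/u = 198.652 MeV
BE/A = 198.652 MeV / 24 = 8.277 MeV/nucleon

8.28 MeV/nucleon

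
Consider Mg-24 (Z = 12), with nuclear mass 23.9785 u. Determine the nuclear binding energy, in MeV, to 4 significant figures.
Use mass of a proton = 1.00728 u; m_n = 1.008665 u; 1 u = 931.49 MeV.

198.3 MeV

Z = 12, so N = A − Z = 24 − 12 = 12.
Mass of separated nucleons = 12(1.00728) + 12(1.008665) = 12.08736 + 12.103980 = 24.191340 u
Δm = 24.191340 − 23.9785 = 0.212840 u
Converting to energy: 0.212840 u × 931.49 MeV/u = 198.258 MeV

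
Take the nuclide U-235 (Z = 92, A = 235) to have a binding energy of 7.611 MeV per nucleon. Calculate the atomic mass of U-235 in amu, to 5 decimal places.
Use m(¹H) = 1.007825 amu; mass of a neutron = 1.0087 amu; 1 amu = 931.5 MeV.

235.04389 amu

Total binding energy = 235 × 7.611 = 1788.585 MeV
Mass defect = 1788.585 MeV / (931.5 MeV/amu) = 1.9201127 amu
Constituent mass = 92(1.007825) + 143(1.0087) = 236.964000 amu
Atomic mass = 236.964000 − 1.9201127 = 235.0438873 amu ≈ 235.04389 amu (to 5 decimal places)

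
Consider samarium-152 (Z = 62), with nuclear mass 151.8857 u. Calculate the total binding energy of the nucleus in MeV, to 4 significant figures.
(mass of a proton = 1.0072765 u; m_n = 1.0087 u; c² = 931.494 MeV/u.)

The nucleus contains 62 protons and 152 − 62 = 90 neutrons.
Mass of separated nucleons = 62(1.0072765) + 90(1.0087) = 62.4511430 + 90.7830 = 153.2341430 u
Mass defect Δm = 153.2341430 − 151.8857 = 1.3484430 u
Converting to energy: 1.3484430 u × 931.494 MeV/u = 1256.07 MeV

1256 MeV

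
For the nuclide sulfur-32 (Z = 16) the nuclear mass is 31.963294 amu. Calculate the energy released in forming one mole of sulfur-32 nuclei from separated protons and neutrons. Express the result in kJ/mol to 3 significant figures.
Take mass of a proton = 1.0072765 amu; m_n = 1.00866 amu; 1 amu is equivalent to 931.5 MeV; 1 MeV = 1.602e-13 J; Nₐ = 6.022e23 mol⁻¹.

The nucleus contains 16 protons and 32 − 16 = 16 neutrons.
Total constituent mass: 16 × 1.0072765 + 16 × 1.00866 = 32.2549840 amu
Mass defect Δm = 32.2549840 − 31.963294 = 0.2916900 amu
E_B = 0.2916900 × 931.5 = 271.709 MeV
Per nucleus in joules: 271.709 MeV × 1.602e-13 J/MeV = 4.3528e-11 J
Per mole: 4.3528e-11 J × 6.022e23 mol⁻¹ = 2.6213e+13 J/mol

2.62e+10 kJ/mol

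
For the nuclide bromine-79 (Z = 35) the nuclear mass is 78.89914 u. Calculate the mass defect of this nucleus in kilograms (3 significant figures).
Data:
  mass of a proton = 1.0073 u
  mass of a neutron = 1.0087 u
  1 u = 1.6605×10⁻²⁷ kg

1.23e-27 kg

The nucleus contains 35 protons and 79 − 35 = 44 neutrons.
Total constituent mass: 35 × 1.0073 + 44 × 1.0087 = 79.6383 u
The mass defect is 79.6383 − 78.89914 = 0.73916 u.
In SI units: 0.73916 u × 1.6605×10⁻²⁷ kg/u = 1.2274e-27 kg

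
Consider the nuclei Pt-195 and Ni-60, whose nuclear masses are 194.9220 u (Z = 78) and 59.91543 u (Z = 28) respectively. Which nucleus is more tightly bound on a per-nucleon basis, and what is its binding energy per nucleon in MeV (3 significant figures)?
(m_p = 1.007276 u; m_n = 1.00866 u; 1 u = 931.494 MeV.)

Ni-60; 8.78 MeV/nucleon

Pt-195: Σm = 78(1.007276) + 117(1.00866) = 196.580748 u; Δm = 1.658748 u; E_B = 1545.1 MeV; E_B/A = 7.924 MeV
Ni-60: Σm = 28(1.007276) + 32(1.00866) = 60.480848 u; Δm = 0.565418 u; E_B = 526.68 MeV; E_B/A = 8.778 MeV
Ni-60 has the higher binding energy per nucleon, so it is the more tightly bound nucleus.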